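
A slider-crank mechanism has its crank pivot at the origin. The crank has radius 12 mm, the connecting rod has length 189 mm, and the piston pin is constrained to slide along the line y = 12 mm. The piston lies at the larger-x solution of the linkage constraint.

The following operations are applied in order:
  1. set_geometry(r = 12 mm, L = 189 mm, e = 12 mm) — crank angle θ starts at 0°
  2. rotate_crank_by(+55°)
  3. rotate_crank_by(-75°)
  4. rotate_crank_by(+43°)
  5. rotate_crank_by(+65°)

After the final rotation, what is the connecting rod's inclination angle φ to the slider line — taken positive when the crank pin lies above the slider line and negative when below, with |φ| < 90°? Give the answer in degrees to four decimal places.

-0.0022

set_geometry: r = 12 mm, L = 189 mm, e = 12 mm; θ ← 0°
rotate_crank_by(+55°): θ ← 0° +55° = 55°
rotate_crank_by(-75°): θ ← 55° -75° = -20°
rotate_crank_by(+43°): θ ← -20° +43° = 23°
rotate_crank_by(+65°): θ ← 23° +65° = 88°
crank pin P = (r cos θ, r sin θ) = (0.418794, 11.992690)
h = r sin θ − e = 11.992690 − 12 = -0.007310
sin φ = h / L = -0.007310 / 189 = -0.00003868
φ = arcsin(-0.00003868) = -0.002216°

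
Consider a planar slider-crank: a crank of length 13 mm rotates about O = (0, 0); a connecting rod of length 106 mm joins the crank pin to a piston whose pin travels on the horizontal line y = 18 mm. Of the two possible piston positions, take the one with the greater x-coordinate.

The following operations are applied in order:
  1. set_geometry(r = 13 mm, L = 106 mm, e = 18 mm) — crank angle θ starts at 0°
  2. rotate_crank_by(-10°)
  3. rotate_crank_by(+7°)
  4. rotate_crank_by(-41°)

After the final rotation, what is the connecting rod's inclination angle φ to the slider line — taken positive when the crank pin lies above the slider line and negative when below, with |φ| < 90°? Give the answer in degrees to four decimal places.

set_geometry: r = 13 mm, L = 106 mm, e = 18 mm; θ ← 0°
rotate_crank_by(-10°): θ ← 0° -10° = -10°
rotate_crank_by(+7°): θ ← -10° +7° = -3°
rotate_crank_by(-41°): θ ← -3° -41° = -44°
crank pin P = (r cos θ, r sin θ) = (9.351417, -9.030559)
h = r sin θ − e = -9.030559 − 18 = -27.030559
sin φ = h / L = -27.030559 / 106 = -0.25500527
φ = arcsin(-0.25500527) = -14.773898°

-14.7739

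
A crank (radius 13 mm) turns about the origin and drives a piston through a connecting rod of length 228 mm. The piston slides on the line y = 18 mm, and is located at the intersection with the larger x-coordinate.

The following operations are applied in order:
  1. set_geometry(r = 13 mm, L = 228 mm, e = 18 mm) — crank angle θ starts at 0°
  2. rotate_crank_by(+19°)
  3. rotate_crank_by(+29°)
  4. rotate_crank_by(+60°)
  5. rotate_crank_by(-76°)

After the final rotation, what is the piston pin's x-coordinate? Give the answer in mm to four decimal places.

238.7537

set_geometry: r = 13 mm, L = 228 mm, e = 18 mm; θ ← 0°
rotate_crank_by(+19°): θ ← 0° +19° = 19°
rotate_crank_by(+29°): θ ← 19° +29° = 48°
rotate_crank_by(+60°): θ ← 48° +60° = 108°
rotate_crank_by(-76°): θ ← 108° -76° = 32°
crank pin P = (r cos θ, r sin θ) = (11.024625, 6.888950)
h = r sin θ − e = 6.888950 − 18 = -11.111050
x = r cos θ + √(L² − h²) = 11.024625 + √(51984.0 − 123.4554) = 11.024625 + 227.729103 = 238.753729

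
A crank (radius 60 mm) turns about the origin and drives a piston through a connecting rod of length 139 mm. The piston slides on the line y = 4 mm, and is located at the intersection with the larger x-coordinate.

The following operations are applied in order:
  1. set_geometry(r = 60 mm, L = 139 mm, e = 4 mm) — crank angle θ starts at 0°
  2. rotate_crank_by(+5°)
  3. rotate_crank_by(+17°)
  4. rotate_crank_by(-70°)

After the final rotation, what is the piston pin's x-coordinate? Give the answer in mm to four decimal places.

170.3789

set_geometry: r = 60 mm, L = 139 mm, e = 4 mm; θ ← 0°
rotate_crank_by(+5°): θ ← 0° +5° = 5°
rotate_crank_by(+17°): θ ← 5° +17° = 22°
rotate_crank_by(-70°): θ ← 22° -70° = -48°
crank pin P = (r cos θ, r sin θ) = (40.147836, -44.588690)
h = r sin θ − e = -44.588690 − 4 = -48.588690
x = r cos θ + √(L² − h²) = 40.147836 + √(19321.0 − 2360.8608) = 40.147836 + 130.231099 = 170.378936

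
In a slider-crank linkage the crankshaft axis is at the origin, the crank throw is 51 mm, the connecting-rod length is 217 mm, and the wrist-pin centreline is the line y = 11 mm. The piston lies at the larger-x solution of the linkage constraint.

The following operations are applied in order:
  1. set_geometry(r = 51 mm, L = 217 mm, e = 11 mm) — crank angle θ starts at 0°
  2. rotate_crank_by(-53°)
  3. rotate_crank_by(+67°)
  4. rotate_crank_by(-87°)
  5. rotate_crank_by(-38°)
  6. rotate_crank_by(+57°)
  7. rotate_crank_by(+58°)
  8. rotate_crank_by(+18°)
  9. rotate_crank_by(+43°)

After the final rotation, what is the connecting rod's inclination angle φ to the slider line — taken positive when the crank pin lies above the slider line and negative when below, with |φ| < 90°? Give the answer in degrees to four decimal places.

set_geometry: r = 51 mm, L = 217 mm, e = 11 mm; θ ← 0°
rotate_crank_by(-53°): θ ← 0° -53° = -53°
rotate_crank_by(+67°): θ ← -53° +67° = 14°
rotate_crank_by(-87°): θ ← 14° -87° = -73°
rotate_crank_by(-38°): θ ← -73° -38° = -111°
rotate_crank_by(+57°): θ ← -111° +57° = -54°
rotate_crank_by(+58°): θ ← -54° +58° = 4°
rotate_crank_by(+18°): θ ← 4° +18° = 22°
rotate_crank_by(+43°): θ ← 22° +43° = 65°
crank pin P = (r cos θ, r sin θ) = (21.553531, 46.221697)
h = r sin θ − e = 46.221697 − 11 = 35.221697
sin φ = h / L = 35.221697 / 217 = 0.16231197
φ = arcsin(0.16231197) = 9.341117°

9.3411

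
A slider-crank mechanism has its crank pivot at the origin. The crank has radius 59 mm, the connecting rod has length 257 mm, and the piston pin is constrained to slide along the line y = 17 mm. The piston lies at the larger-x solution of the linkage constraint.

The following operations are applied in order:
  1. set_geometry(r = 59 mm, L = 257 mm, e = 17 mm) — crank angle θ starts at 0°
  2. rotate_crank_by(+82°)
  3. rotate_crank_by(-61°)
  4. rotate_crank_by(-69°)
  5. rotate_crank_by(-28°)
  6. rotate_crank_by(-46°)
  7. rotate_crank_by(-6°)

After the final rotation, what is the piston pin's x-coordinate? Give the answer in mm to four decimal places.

212.7095

set_geometry: r = 59 mm, L = 257 mm, e = 17 mm; θ ← 0°
rotate_crank_by(+82°): θ ← 0° +82° = 82°
rotate_crank_by(-61°): θ ← 82° -61° = 21°
rotate_crank_by(-69°): θ ← 21° -69° = -48°
rotate_crank_by(-28°): θ ← -48° -28° = -76°
rotate_crank_by(-46°): θ ← -76° -46° = -122°
rotate_crank_by(-6°): θ ← -122° -6° = -128°
crank pin P = (r cos θ, r sin θ) = (-36.324027, -46.492634)
h = r sin θ − e = -46.492634 − 17 = -63.492634
x = r cos θ + √(L² − h²) = -36.324027 + √(66049.0 − 4031.3146) = -36.324027 + 249.033503 = 212.709475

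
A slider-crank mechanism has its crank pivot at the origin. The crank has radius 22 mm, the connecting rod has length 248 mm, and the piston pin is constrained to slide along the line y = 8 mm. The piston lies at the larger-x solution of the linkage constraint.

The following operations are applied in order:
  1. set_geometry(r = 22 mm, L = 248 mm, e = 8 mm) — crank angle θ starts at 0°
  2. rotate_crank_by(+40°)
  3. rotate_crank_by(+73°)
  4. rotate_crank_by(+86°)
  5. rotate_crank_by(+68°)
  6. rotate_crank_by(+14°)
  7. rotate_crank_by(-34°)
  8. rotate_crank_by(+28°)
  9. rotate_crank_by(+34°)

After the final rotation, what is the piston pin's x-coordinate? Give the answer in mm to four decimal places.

set_geometry: r = 22 mm, L = 248 mm, e = 8 mm; θ ← 0°
rotate_crank_by(+40°): θ ← 0° +40° = 40°
rotate_crank_by(+73°): θ ← 40° +73° = 113°
rotate_crank_by(+86°): θ ← 113° +86° = 199°
rotate_crank_by(+68°): θ ← 199° +68° = 267°
rotate_crank_by(+14°): θ ← 267° +14° = 281°
rotate_crank_by(-34°): θ ← 281° -34° = 247°
rotate_crank_by(+28°): θ ← 247° +28° = 275°
rotate_crank_by(+34°): θ ← 275° +34° = 309°
crank pin P = (r cos θ, r sin θ) = (13.845049, -17.097211)
h = r sin θ − e = -17.097211 − 8 = -25.097211
x = r cos θ + √(L² − h²) = 13.845049 + √(61504.0 − 629.8700) = 13.845049 + 246.726833 = 260.571881

260.5719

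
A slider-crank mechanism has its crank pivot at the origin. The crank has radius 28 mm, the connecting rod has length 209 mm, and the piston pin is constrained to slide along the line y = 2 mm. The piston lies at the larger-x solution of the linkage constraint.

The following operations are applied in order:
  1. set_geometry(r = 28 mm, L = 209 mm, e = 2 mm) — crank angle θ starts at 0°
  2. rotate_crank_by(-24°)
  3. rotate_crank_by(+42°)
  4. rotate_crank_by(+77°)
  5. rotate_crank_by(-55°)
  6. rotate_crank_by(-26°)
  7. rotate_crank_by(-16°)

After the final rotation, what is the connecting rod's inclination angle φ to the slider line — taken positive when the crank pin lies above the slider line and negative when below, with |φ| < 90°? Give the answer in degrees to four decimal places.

-0.8162

set_geometry: r = 28 mm, L = 209 mm, e = 2 mm; θ ← 0°
rotate_crank_by(-24°): θ ← 0° -24° = -24°
rotate_crank_by(+42°): θ ← -24° +42° = 18°
rotate_crank_by(+77°): θ ← 18° +77° = 95°
rotate_crank_by(-55°): θ ← 95° -55° = 40°
rotate_crank_by(-26°): θ ← 40° -26° = 14°
rotate_crank_by(-16°): θ ← 14° -16° = -2°
crank pin P = (r cos θ, r sin θ) = (27.982943, -0.977186)
h = r sin θ − e = -0.977186 − 2 = -2.977186
sin φ = h / L = -2.977186 / 209 = -0.01424491
φ = arcsin(-0.01424491) = -0.816201°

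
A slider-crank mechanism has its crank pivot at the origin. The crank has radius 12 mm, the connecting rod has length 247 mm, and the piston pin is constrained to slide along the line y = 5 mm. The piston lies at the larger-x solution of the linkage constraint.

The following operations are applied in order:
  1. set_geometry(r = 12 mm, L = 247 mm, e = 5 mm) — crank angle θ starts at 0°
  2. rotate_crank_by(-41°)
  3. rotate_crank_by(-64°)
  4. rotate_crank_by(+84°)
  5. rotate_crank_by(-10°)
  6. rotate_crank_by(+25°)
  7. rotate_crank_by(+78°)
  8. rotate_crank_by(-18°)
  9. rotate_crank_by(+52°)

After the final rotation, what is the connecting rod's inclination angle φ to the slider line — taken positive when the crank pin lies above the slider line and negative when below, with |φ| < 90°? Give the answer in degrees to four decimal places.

1.5161

set_geometry: r = 12 mm, L = 247 mm, e = 5 mm; θ ← 0°
rotate_crank_by(-41°): θ ← 0° -41° = -41°
rotate_crank_by(-64°): θ ← -41° -64° = -105°
rotate_crank_by(+84°): θ ← -105° +84° = -21°
rotate_crank_by(-10°): θ ← -21° -10° = -31°
rotate_crank_by(+25°): θ ← -31° +25° = -6°
rotate_crank_by(+78°): θ ← -6° +78° = 72°
rotate_crank_by(-18°): θ ← 72° -18° = 54°
rotate_crank_by(+52°): θ ← 54° +52° = 106°
crank pin P = (r cos θ, r sin θ) = (-3.307648, 11.535140)
h = r sin θ − e = 11.535140 − 5 = 6.535140
sin φ = h / L = 6.535140 / 247 = 0.02645806
φ = arcsin(0.02645806) = 1.516112°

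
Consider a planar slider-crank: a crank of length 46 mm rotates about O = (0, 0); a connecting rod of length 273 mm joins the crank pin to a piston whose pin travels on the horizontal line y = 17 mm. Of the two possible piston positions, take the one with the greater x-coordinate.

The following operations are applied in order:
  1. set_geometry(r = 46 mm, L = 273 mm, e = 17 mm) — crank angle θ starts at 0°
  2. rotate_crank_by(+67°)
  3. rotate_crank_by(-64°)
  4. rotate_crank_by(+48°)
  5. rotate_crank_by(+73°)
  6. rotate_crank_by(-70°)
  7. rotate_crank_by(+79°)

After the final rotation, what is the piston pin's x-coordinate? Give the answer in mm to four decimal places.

241.1203

set_geometry: r = 46 mm, L = 273 mm, e = 17 mm; θ ← 0°
rotate_crank_by(+67°): θ ← 0° +67° = 67°
rotate_crank_by(-64°): θ ← 67° -64° = 3°
rotate_crank_by(+48°): θ ← 3° +48° = 51°
rotate_crank_by(+73°): θ ← 51° +73° = 124°
rotate_crank_by(-70°): θ ← 124° -70° = 54°
rotate_crank_by(+79°): θ ← 54° +79° = 133°
crank pin P = (r cos θ, r sin θ) = (-31.371925, 33.642270)
h = r sin θ − e = 33.642270 − 17 = 16.642270
x = r cos θ + √(L² − h²) = -31.371925 + √(74529.0 − 276.9652) = -31.371925 + 272.492266 = 241.120341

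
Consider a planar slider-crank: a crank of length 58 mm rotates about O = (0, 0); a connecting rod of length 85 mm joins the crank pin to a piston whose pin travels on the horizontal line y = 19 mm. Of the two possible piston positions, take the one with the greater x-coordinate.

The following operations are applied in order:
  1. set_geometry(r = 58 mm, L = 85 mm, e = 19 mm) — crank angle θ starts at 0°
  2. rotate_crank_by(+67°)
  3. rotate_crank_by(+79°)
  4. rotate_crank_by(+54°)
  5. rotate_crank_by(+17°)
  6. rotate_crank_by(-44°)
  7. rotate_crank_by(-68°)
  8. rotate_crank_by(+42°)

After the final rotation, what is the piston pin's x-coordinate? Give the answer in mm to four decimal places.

set_geometry: r = 58 mm, L = 85 mm, e = 19 mm; θ ← 0°
rotate_crank_by(+67°): θ ← 0° +67° = 67°
rotate_crank_by(+79°): θ ← 67° +79° = 146°
rotate_crank_by(+54°): θ ← 146° +54° = 200°
rotate_crank_by(+17°): θ ← 200° +17° = 217°
rotate_crank_by(-44°): θ ← 217° -44° = 173°
rotate_crank_by(-68°): θ ← 173° -68° = 105°
rotate_crank_by(+42°): θ ← 105° +42° = 147°
crank pin P = (r cos θ, r sin θ) = (-48.642893, 31.589064)
h = r sin θ − e = 31.589064 − 19 = 12.589064
x = r cos θ + √(L² − h²) = -48.642893 + √(7225.0 − 158.4845) = -48.642893 + 84.062569 = 35.419676

35.4197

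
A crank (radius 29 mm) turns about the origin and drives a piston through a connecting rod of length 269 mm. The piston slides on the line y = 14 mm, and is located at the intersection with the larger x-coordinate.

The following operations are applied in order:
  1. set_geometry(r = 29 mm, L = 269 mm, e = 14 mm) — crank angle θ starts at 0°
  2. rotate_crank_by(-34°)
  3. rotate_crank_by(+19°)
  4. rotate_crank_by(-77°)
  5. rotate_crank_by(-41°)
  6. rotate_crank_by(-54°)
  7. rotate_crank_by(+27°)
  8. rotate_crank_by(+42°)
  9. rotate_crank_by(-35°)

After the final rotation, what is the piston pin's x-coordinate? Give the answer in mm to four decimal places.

241.7856

set_geometry: r = 29 mm, L = 269 mm, e = 14 mm; θ ← 0°
rotate_crank_by(-34°): θ ← 0° -34° = -34°
rotate_crank_by(+19°): θ ← -34° +19° = -15°
rotate_crank_by(-77°): θ ← -15° -77° = -92°
rotate_crank_by(-41°): θ ← -92° -41° = -133°
rotate_crank_by(-54°): θ ← -133° -54° = -187°
rotate_crank_by(+27°): θ ← -187° +27° = -160°
rotate_crank_by(+42°): θ ← -160° +42° = -118°
rotate_crank_by(-35°): θ ← -118° -35° = -153°
crank pin P = (r cos θ, r sin θ) = (-25.839189, -13.165724)
h = r sin θ − e = -13.165724 − 14 = -27.165724
x = r cos θ + √(L² − h²) = -25.839189 + √(72361.0 − 737.9766) = -25.839189 + 267.624781 = 241.785592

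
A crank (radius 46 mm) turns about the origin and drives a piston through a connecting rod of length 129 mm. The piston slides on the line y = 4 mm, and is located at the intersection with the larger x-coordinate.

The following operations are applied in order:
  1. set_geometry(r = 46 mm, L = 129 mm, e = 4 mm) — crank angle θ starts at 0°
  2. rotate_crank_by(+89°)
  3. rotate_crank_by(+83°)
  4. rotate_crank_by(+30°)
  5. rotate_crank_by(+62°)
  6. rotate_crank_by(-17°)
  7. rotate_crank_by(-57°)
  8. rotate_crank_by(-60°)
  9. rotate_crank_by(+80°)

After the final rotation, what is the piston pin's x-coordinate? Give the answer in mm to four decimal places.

set_geometry: r = 46 mm, L = 129 mm, e = 4 mm; θ ← 0°
rotate_crank_by(+89°): θ ← 0° +89° = 89°
rotate_crank_by(+83°): θ ← 89° +83° = 172°
rotate_crank_by(+30°): θ ← 172° +30° = 202°
rotate_crank_by(+62°): θ ← 202° +62° = 264°
rotate_crank_by(-17°): θ ← 264° -17° = 247°
rotate_crank_by(-57°): θ ← 247° -57° = 190°
rotate_crank_by(-60°): θ ← 190° -60° = 130°
rotate_crank_by(+80°): θ ← 130° +80° = 210°
crank pin P = (r cos θ, r sin θ) = (-39.837169, -23.000000)
h = r sin θ − e = -23.000000 − 4 = -27.000000
x = r cos θ + √(L² − h²) = -39.837169 + √(16641.0 − 729.0000) = -39.837169 + 126.142776 = 86.305608

86.3056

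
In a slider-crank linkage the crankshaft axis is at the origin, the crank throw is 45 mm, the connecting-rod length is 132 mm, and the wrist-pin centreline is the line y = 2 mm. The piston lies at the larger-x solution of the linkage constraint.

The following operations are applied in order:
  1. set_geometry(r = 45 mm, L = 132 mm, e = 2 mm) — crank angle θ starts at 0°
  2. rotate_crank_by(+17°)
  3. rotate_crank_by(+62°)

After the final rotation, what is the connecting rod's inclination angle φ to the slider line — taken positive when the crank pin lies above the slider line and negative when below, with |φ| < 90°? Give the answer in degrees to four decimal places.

18.6323

set_geometry: r = 45 mm, L = 132 mm, e = 2 mm; θ ← 0°
rotate_crank_by(+17°): θ ← 0° +17° = 17°
rotate_crank_by(+62°): θ ← 17° +62° = 79°
crank pin P = (r cos θ, r sin θ) = (8.586405, 44.173223)
h = r sin θ − e = 44.173223 − 2 = 42.173223
sin φ = h / L = 42.173223 / 132 = 0.31949412
φ = arcsin(0.31949412) = 18.632334°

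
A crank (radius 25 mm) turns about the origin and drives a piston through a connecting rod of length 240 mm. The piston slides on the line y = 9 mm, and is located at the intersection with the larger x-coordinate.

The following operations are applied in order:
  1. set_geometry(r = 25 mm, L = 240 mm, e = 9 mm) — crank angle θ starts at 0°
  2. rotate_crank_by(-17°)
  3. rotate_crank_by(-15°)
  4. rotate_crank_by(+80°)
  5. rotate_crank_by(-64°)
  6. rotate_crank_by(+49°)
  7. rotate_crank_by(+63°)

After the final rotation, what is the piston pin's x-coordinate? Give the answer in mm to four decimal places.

236.8620

set_geometry: r = 25 mm, L = 240 mm, e = 9 mm; θ ← 0°
rotate_crank_by(-17°): θ ← 0° -17° = -17°
rotate_crank_by(-15°): θ ← -17° -15° = -32°
rotate_crank_by(+80°): θ ← -32° +80° = 48°
rotate_crank_by(-64°): θ ← 48° -64° = -16°
rotate_crank_by(+49°): θ ← -16° +49° = 33°
rotate_crank_by(+63°): θ ← 33° +63° = 96°
crank pin P = (r cos θ, r sin θ) = (-2.613212, 24.863047)
h = r sin θ − e = 24.863047 − 9 = 15.863047
x = r cos θ + √(L² − h²) = -2.613212 + √(57600.0 − 251.6363) = -2.613212 + 239.475184 = 236.861972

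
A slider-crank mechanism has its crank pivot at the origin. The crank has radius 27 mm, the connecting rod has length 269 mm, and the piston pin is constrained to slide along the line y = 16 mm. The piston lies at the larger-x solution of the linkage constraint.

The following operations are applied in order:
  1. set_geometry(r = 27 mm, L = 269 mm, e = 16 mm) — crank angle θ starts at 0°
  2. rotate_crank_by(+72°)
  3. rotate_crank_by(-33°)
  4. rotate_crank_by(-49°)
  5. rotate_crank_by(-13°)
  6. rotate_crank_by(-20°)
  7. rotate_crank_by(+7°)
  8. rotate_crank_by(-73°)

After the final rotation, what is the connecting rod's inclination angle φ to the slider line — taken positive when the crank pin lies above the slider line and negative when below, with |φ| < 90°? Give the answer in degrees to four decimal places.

set_geometry: r = 27 mm, L = 269 mm, e = 16 mm; θ ← 0°
rotate_crank_by(+72°): θ ← 0° +72° = 72°
rotate_crank_by(-33°): θ ← 72° -33° = 39°
rotate_crank_by(-49°): θ ← 39° -49° = -10°
rotate_crank_by(-13°): θ ← -10° -13° = -23°
rotate_crank_by(-20°): θ ← -23° -20° = -43°
rotate_crank_by(+7°): θ ← -43° +7° = -36°
rotate_crank_by(-73°): θ ← -36° -73° = -109°
crank pin P = (r cos θ, r sin θ) = (-8.790340, -25.529002)
h = r sin θ − e = -25.529002 − 16 = -41.529002
sin φ = h / L = -41.529002 / 269 = -0.15438291
φ = arcsin(-0.15438291) = -8.881009°

-8.8810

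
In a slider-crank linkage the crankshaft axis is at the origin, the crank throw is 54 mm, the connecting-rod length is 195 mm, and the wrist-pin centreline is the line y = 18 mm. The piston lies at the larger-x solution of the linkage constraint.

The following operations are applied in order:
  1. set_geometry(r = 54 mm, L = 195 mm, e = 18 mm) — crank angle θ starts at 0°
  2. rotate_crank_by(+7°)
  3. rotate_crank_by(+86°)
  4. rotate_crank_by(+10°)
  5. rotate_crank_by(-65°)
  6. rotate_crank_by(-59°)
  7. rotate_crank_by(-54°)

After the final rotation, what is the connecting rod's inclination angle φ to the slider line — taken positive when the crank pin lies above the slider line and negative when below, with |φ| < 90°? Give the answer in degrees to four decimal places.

-21.0876

set_geometry: r = 54 mm, L = 195 mm, e = 18 mm; θ ← 0°
rotate_crank_by(+7°): θ ← 0° +7° = 7°
rotate_crank_by(+86°): θ ← 7° +86° = 93°
rotate_crank_by(+10°): θ ← 93° +10° = 103°
rotate_crank_by(-65°): θ ← 103° -65° = 38°
rotate_crank_by(-59°): θ ← 38° -59° = -21°
rotate_crank_by(-54°): θ ← -21° -54° = -75°
crank pin P = (r cos θ, r sin θ) = (13.976228, -52.159995)
h = r sin θ − e = -52.159995 − 18 = -70.159995
sin φ = h / L = -70.159995 / 195 = -0.35979484
φ = arcsin(-0.35979484) = -21.087597°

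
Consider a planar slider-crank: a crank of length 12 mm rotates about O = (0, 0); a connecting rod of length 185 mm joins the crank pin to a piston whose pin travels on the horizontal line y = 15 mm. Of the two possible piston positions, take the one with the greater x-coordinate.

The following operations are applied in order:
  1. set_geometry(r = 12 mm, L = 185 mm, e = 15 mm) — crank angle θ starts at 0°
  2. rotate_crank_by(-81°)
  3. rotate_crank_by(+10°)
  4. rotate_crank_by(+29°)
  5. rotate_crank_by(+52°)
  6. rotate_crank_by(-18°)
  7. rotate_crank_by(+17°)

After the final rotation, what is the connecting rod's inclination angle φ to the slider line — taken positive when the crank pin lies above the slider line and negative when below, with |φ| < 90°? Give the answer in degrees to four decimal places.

set_geometry: r = 12 mm, L = 185 mm, e = 15 mm; θ ← 0°
rotate_crank_by(-81°): θ ← 0° -81° = -81°
rotate_crank_by(+10°): θ ← -81° +10° = -71°
rotate_crank_by(+29°): θ ← -71° +29° = -42°
rotate_crank_by(+52°): θ ← -42° +52° = 10°
rotate_crank_by(-18°): θ ← 10° -18° = -8°
rotate_crank_by(+17°): θ ← -8° +17° = 9°
crank pin P = (r cos θ, r sin θ) = (11.852260, 1.877214)
h = r sin θ − e = 1.877214 − 15 = -13.122786
sin φ = h / L = -13.122786 / 185 = -0.07093398
φ = arcsin(-0.07093398) = -4.067634°

-4.0676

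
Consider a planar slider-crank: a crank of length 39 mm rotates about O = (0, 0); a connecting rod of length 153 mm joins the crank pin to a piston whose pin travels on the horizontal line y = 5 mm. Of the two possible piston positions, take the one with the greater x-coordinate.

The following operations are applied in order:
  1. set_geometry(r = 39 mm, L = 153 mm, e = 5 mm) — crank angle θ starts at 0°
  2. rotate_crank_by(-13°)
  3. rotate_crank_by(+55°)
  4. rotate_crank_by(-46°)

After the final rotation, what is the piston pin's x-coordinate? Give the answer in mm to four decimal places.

set_geometry: r = 39 mm, L = 153 mm, e = 5 mm; θ ← 0°
rotate_crank_by(-13°): θ ← 0° -13° = -13°
rotate_crank_by(+55°): θ ← -13° +55° = 42°
rotate_crank_by(-46°): θ ← 42° -46° = -4°
crank pin P = (r cos θ, r sin θ) = (38.904998, -2.720502)
h = r sin θ − e = -2.720502 − 5 = -7.720502
x = r cos θ + √(L² − h²) = 38.904998 + √(23409.0 − 59.6062) = 38.904998 + 152.805084 = 191.710082

191.7101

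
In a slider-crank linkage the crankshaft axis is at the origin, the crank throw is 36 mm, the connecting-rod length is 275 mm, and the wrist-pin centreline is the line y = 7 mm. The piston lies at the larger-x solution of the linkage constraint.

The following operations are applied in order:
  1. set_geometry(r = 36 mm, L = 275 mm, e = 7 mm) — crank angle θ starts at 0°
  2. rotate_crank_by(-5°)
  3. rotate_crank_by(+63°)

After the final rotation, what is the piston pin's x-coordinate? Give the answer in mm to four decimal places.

set_geometry: r = 36 mm, L = 275 mm, e = 7 mm; θ ← 0°
rotate_crank_by(-5°): θ ← 0° -5° = -5°
rotate_crank_by(+63°): θ ← -5° +63° = 58°
crank pin P = (r cos θ, r sin θ) = (19.077094, 30.529731)
h = r sin θ − e = 30.529731 − 7 = 23.529731
x = r cos θ + √(L² − h²) = 19.077094 + √(75625.0 − 553.6483) = 19.077094 + 273.991518 = 293.068611

293.0686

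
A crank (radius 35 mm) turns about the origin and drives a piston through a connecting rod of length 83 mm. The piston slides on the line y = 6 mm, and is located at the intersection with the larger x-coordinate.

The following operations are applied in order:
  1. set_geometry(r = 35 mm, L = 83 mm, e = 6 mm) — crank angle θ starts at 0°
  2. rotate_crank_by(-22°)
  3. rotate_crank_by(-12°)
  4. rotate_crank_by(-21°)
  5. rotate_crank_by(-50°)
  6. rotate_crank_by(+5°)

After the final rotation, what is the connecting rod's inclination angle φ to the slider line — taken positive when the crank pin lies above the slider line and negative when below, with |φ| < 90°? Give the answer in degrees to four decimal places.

set_geometry: r = 35 mm, L = 83 mm, e = 6 mm; θ ← 0°
rotate_crank_by(-22°): θ ← 0° -22° = -22°
rotate_crank_by(-12°): θ ← -22° -12° = -34°
rotate_crank_by(-21°): θ ← -34° -21° = -55°
rotate_crank_by(-50°): θ ← -55° -50° = -105°
rotate_crank_by(+5°): θ ← -105° +5° = -100°
crank pin P = (r cos θ, r sin θ) = (-6.077686, -34.468271)
h = r sin θ − e = -34.468271 − 6 = -40.468271
sin φ = h / L = -40.468271 / 83 = -0.48756953
φ = arcsin(-0.48756953) = -29.180959°

-29.1810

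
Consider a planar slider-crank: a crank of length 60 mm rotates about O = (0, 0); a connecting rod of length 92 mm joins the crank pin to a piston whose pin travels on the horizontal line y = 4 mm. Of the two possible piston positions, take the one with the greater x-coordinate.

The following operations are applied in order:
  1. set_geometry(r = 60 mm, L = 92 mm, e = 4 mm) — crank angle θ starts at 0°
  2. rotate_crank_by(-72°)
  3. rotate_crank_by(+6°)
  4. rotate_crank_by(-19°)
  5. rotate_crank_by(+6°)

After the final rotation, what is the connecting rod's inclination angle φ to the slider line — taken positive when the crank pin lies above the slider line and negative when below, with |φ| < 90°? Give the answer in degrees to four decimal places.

-43.1311

set_geometry: r = 60 mm, L = 92 mm, e = 4 mm; θ ← 0°
rotate_crank_by(-72°): θ ← 0° -72° = -72°
rotate_crank_by(+6°): θ ← -72° +6° = -66°
rotate_crank_by(-19°): θ ← -66° -19° = -85°
rotate_crank_by(+6°): θ ← -85° +6° = -79°
crank pin P = (r cos θ, r sin θ) = (11.448540, -58.897631)
h = r sin θ − e = -58.897631 − 4 = -62.897631
sin φ = h / L = -62.897631 / 92 = -0.68366990
φ = arcsin(-0.68366990) = -43.131092°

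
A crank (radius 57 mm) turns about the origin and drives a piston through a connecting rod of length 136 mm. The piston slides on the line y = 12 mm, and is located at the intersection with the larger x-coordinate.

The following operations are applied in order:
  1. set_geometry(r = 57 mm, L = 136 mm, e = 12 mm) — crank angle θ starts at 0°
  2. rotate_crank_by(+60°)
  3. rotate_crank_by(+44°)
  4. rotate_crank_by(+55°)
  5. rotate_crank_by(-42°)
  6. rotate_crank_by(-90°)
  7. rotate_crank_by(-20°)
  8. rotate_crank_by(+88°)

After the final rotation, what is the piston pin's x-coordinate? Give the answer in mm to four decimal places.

set_geometry: r = 57 mm, L = 136 mm, e = 12 mm; θ ← 0°
rotate_crank_by(+60°): θ ← 0° +60° = 60°
rotate_crank_by(+44°): θ ← 60° +44° = 104°
rotate_crank_by(+55°): θ ← 104° +55° = 159°
rotate_crank_by(-42°): θ ← 159° -42° = 117°
rotate_crank_by(-90°): θ ← 117° -90° = 27°
rotate_crank_by(-20°): θ ← 27° -20° = 7°
rotate_crank_by(+88°): θ ← 7° +88° = 95°
crank pin P = (r cos θ, r sin θ) = (-4.967877, 56.783098)
h = r sin θ − e = 56.783098 − 12 = 44.783098
x = r cos θ + √(L² − h²) = -4.967877 + √(18496.0 − 2005.5258) = -4.967877 + 128.415241 = 123.447364

123.4474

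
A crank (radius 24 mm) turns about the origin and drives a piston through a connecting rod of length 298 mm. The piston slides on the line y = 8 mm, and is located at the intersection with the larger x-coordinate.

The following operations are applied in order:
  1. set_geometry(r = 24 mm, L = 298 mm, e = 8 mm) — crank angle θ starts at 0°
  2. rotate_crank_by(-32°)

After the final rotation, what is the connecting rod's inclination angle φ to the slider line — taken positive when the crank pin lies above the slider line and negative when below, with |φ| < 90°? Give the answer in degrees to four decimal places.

-3.9866

set_geometry: r = 24 mm, L = 298 mm, e = 8 mm; θ ← 0°
rotate_crank_by(-32°): θ ← 0° -32° = -32°
crank pin P = (r cos θ, r sin θ) = (20.353154, -12.718062)
h = r sin θ − e = -12.718062 − 8 = -20.718062
sin φ = h / L = -20.718062 / 298 = -0.06952370
φ = arcsin(-0.06952370) = -3.986631°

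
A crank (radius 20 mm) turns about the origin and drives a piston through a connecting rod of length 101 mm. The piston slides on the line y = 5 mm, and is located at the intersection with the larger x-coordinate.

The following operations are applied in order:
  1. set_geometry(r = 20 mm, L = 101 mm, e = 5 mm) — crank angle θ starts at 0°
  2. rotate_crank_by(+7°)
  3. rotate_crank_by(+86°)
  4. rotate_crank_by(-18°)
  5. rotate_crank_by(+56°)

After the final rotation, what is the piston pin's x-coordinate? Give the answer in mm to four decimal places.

87.3731

set_geometry: r = 20 mm, L = 101 mm, e = 5 mm; θ ← 0°
rotate_crank_by(+7°): θ ← 0° +7° = 7°
rotate_crank_by(+86°): θ ← 7° +86° = 93°
rotate_crank_by(-18°): θ ← 93° -18° = 75°
rotate_crank_by(+56°): θ ← 75° +56° = 131°
crank pin P = (r cos θ, r sin θ) = (-13.121181, 15.094192)
h = r sin θ − e = 15.094192 − 5 = 10.094192
x = r cos θ + √(L² − h²) = -13.121181 + √(10201.0 − 101.8927) = -13.121181 + 100.494315 = 87.373134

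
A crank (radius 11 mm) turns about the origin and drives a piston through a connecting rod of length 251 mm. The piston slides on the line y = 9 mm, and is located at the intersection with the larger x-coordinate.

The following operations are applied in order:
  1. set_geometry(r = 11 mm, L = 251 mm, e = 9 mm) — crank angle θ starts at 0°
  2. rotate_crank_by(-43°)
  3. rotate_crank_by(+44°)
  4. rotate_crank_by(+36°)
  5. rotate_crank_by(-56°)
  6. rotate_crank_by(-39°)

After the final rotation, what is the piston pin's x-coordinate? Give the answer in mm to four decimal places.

set_geometry: r = 11 mm, L = 251 mm, e = 9 mm; θ ← 0°
rotate_crank_by(-43°): θ ← 0° -43° = -43°
rotate_crank_by(+44°): θ ← -43° +44° = 1°
rotate_crank_by(+36°): θ ← 1° +36° = 37°
rotate_crank_by(-56°): θ ← 37° -56° = -19°
rotate_crank_by(-39°): θ ← -19° -39° = -58°
crank pin P = (r cos θ, r sin θ) = (5.829112, -9.328529)
h = r sin θ − e = -9.328529 − 9 = -18.328529
x = r cos θ + √(L² − h²) = 5.829112 + √(63001.0 − 335.9350) = 5.829112 + 250.329912 = 256.159024

256.1590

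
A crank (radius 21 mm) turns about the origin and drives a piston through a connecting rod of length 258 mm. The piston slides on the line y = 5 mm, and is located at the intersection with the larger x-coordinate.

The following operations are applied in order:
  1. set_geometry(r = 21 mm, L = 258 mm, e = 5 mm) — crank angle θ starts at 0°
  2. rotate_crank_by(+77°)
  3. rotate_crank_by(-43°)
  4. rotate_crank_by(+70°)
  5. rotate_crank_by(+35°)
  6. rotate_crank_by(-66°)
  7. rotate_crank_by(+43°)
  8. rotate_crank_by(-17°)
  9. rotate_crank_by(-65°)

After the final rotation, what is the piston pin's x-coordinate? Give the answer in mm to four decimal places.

set_geometry: r = 21 mm, L = 258 mm, e = 5 mm; θ ← 0°
rotate_crank_by(+77°): θ ← 0° +77° = 77°
rotate_crank_by(-43°): θ ← 77° -43° = 34°
rotate_crank_by(+70°): θ ← 34° +70° = 104°
rotate_crank_by(+35°): θ ← 104° +35° = 139°
rotate_crank_by(-66°): θ ← 139° -66° = 73°
rotate_crank_by(+43°): θ ← 73° +43° = 116°
rotate_crank_by(-17°): θ ← 116° -17° = 99°
rotate_crank_by(-65°): θ ← 99° -65° = 34°
crank pin P = (r cos θ, r sin θ) = (17.409789, 11.743051)
h = r sin θ − e = 11.743051 − 5 = 6.743051
x = r cos θ + √(L² − h²) = 17.409789 + √(66564.0 − 45.4687) = 17.409789 + 257.911867 = 275.321656

275.3217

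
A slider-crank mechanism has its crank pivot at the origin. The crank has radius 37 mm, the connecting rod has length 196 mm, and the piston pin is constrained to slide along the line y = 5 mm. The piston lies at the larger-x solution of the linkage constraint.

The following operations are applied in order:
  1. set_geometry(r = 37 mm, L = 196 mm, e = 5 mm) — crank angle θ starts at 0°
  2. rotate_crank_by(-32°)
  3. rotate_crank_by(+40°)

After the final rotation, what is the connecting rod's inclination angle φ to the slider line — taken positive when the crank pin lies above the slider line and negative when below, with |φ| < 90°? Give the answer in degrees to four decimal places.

0.0437

set_geometry: r = 37 mm, L = 196 mm, e = 5 mm; θ ← 0°
rotate_crank_by(-32°): θ ← 0° -32° = -32°
rotate_crank_by(+40°): θ ← -32° +40° = 8°
crank pin P = (r cos θ, r sin θ) = (36.639919, 5.149405)
h = r sin θ − e = 5.149405 − 5 = 0.149405
sin φ = h / L = 0.149405 / 196 = 0.00076227
φ = arcsin(0.00076227) = 0.043675°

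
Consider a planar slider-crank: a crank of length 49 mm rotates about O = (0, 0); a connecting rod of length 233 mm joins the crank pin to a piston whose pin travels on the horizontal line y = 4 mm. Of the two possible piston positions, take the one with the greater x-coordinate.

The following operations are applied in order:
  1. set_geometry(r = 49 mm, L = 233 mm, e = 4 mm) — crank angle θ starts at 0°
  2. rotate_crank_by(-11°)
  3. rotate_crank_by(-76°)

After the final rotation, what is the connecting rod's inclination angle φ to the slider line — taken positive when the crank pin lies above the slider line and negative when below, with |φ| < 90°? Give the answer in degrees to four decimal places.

set_geometry: r = 49 mm, L = 233 mm, e = 4 mm; θ ← 0°
rotate_crank_by(-11°): θ ← 0° -11° = -11°
rotate_crank_by(-76°): θ ← -11° -76° = -87°
crank pin P = (r cos θ, r sin θ) = (2.564462, -48.932847)
h = r sin θ − e = -48.932847 − 4 = -52.932847
sin φ = h / L = -52.932847 / 233 = -0.22717960
φ = arcsin(-0.22717960) = -13.131080°

-13.1311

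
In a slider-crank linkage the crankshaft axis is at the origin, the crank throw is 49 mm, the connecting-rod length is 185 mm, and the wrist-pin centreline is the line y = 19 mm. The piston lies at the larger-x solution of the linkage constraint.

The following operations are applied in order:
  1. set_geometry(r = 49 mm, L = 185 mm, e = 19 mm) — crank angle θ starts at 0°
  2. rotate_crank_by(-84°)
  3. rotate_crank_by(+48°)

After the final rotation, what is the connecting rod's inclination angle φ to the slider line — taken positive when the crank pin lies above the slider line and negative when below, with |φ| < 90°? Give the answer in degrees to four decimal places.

set_geometry: r = 49 mm, L = 185 mm, e = 19 mm; θ ← 0°
rotate_crank_by(-84°): θ ← 0° -84° = -84°
rotate_crank_by(+48°): θ ← -84° +48° = -36°
crank pin P = (r cos θ, r sin θ) = (39.641833, -28.801477)
h = r sin θ − e = -28.801477 − 19 = -47.801477
sin φ = h / L = -47.801477 / 185 = -0.25838636
φ = arcsin(-0.25838636) = -14.974336°

-14.9743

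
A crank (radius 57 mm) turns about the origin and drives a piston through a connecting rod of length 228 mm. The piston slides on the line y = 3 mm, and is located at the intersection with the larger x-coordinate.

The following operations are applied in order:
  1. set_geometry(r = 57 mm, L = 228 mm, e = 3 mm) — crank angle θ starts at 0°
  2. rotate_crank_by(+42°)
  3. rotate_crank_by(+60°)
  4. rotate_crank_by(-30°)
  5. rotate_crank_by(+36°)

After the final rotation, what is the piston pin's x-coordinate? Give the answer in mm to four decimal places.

set_geometry: r = 57 mm, L = 228 mm, e = 3 mm; θ ← 0°
rotate_crank_by(+42°): θ ← 0° +42° = 42°
rotate_crank_by(+60°): θ ← 42° +60° = 102°
rotate_crank_by(-30°): θ ← 102° -30° = 72°
rotate_crank_by(+36°): θ ← 72° +36° = 108°
crank pin P = (r cos θ, r sin θ) = (-17.613969, 54.210221)
h = r sin θ − e = 54.210221 − 3 = 51.210221
x = r cos θ + √(L² − h²) = -17.613969 + √(51984.0 − 2622.4868) = -17.613969 + 222.174511 = 204.560542

204.5605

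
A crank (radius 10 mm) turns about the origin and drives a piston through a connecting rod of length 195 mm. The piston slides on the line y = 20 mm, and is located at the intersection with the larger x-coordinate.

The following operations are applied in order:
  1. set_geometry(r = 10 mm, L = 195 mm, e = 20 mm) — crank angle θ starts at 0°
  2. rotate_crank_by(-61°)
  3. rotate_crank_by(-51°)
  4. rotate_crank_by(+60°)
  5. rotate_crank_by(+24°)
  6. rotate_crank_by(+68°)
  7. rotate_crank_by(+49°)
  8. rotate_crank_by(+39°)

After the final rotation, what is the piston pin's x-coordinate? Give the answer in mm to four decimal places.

set_geometry: r = 10 mm, L = 195 mm, e = 20 mm; θ ← 0°
rotate_crank_by(-61°): θ ← 0° -61° = -61°
rotate_crank_by(-51°): θ ← -61° -51° = -112°
rotate_crank_by(+60°): θ ← -112° +60° = -52°
rotate_crank_by(+24°): θ ← -52° +24° = -28°
rotate_crank_by(+68°): θ ← -28° +68° = 40°
rotate_crank_by(+49°): θ ← 40° +49° = 89°
rotate_crank_by(+39°): θ ← 89° +39° = 128°
crank pin P = (r cos θ, r sin θ) = (-6.156615, 7.880108)
h = r sin θ − e = 7.880108 − 20 = -12.119892
x = r cos θ + √(L² − h²) = -6.156615 + √(38025.0 − 146.8918) = -6.156615 + 194.622990 = 188.466375

188.4664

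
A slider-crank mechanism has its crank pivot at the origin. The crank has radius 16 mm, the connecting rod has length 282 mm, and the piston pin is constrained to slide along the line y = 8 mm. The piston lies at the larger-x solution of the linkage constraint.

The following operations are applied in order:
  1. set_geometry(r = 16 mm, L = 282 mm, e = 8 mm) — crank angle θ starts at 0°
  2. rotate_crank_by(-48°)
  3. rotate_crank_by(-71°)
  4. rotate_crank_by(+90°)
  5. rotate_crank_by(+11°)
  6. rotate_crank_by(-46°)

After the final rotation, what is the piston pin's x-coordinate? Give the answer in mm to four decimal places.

set_geometry: r = 16 mm, L = 282 mm, e = 8 mm; θ ← 0°
rotate_crank_by(-48°): θ ← 0° -48° = -48°
rotate_crank_by(-71°): θ ← -48° -71° = -119°
rotate_crank_by(+90°): θ ← -119° +90° = -29°
rotate_crank_by(+11°): θ ← -29° +11° = -18°
rotate_crank_by(-46°): θ ← -18° -46° = -64°
crank pin P = (r cos θ, r sin θ) = (7.013938, -14.380705)
h = r sin θ − e = -14.380705 − 8 = -22.380705
x = r cos θ + √(L² − h²) = 7.013938 + √(79524.0 − 500.8959) = 7.013938 + 281.110484 = 288.124422

288.1244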